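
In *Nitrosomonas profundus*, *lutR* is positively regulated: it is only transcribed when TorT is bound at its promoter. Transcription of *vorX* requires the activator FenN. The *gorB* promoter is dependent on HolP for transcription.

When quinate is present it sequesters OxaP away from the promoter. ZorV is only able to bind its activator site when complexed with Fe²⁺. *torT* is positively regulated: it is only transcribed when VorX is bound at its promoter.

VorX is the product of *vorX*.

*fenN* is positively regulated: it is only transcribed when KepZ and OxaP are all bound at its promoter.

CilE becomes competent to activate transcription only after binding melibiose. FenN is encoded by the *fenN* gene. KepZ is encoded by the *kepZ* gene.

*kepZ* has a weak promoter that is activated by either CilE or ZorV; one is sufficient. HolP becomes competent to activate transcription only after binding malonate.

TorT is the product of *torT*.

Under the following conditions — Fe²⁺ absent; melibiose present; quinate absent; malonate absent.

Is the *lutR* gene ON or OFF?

ON

Melibiose is present, so CilE is active.
Fe²⁺ is absent, so ZorV is inactive.
Activator CilE is present, so *kepZ* is transcribed.
So KepZ is produced and active.
Quinate is absent, so OxaP is active.
No repressor is bound and KepZ and OxaP are active, so *fenN* is transcribed.
So FenN is produced and active.
No repressor is bound and FenN is active, so *vorX* is transcribed.
So VorX is produced and active.
No repressor is bound and VorX is active, so *torT* is transcribed.
So TorT is produced and active.
No repressor is bound and TorT is active, so *lutR* is transcribed.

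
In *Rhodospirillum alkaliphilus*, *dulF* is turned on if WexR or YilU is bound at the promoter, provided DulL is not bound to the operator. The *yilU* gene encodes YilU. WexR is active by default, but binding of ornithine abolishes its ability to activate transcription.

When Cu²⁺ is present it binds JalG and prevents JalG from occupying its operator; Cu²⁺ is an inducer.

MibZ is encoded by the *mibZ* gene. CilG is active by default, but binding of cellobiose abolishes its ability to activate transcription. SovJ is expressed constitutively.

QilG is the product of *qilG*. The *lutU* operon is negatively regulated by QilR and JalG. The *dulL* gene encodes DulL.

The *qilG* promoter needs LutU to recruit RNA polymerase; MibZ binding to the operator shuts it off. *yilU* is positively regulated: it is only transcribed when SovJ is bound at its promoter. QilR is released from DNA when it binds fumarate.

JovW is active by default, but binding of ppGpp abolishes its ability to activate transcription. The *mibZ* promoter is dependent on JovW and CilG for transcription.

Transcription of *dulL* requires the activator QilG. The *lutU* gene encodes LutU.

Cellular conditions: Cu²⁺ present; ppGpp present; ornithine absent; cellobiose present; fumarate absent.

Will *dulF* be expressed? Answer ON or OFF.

Ornithine is absent, so WexR is active.
SovJ is produced constitutively and is active.
No repressor is bound and SovJ is active, so *yilU* is transcribed.
So YilU is produced and active.
Fumarate is absent, so QilR is active.
Cu²⁺ is present, so JalG is inactive.
With repressor QilR bound, *lutU* is not transcribed.
So LutU is not produced.
ppGpp is present, so JovW is inactive.
Cellobiose is present, so CilG is inactive.
Required activator JovW is absent, so *mibZ* is not transcribed.
So MibZ is not produced.
Required activator LutU is absent, so *qilG* is not transcribed.
So QilG is not produced.
Required activator QilG is absent, so *dulL* is not transcribed.
So DulL is not produced.
Activator WexR is present, so *dulF* is transcribed.

ON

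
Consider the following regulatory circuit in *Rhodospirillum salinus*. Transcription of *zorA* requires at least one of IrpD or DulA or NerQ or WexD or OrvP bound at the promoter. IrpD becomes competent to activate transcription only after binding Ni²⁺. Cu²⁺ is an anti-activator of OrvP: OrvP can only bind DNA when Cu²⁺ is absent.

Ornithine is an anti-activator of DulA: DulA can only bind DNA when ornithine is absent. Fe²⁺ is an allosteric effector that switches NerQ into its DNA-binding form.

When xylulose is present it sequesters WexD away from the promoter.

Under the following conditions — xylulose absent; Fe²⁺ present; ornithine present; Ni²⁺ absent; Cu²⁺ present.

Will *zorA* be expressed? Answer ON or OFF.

Ni²⁺ is absent, so IrpD is inactive.
Ornithine is present, so DulA is inactive.
Fe²⁺ is present, so NerQ is active.
Xylulose is absent, so WexD is active.
Cu²⁺ is present, so OrvP is inactive.
Activator NerQ is present, so *zorA* is transcribed.

ON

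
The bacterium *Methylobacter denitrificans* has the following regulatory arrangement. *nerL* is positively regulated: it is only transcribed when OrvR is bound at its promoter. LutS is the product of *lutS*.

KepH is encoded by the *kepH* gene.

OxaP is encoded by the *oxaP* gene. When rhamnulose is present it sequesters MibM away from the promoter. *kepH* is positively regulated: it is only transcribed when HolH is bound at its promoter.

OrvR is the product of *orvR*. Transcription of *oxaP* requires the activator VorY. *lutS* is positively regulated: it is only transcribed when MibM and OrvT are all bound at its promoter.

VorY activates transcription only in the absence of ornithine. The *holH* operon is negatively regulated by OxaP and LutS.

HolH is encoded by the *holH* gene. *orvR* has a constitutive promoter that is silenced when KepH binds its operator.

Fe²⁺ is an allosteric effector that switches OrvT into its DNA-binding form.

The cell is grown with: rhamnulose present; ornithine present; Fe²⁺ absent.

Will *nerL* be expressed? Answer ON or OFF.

Ornithine is present, so VorY is inactive.
Required activator VorY is absent, so *oxaP* is not transcribed.
So OxaP is not produced.
Rhamnulose is present, so MibM is inactive.
Fe²⁺ is absent, so OrvT is inactive.
Required activator MibM is absent, so *lutS* is not transcribed.
So LutS is not produced.
With no repressor bound, *holH* is transcribed.
So HolH is produced and active.
No repressor is bound and HolH is active, so *kepH* is transcribed.
So KepH is produced and active.
With repressor KepH bound, *orvR* is not transcribed.
So OrvR is not produced.
Required activator OrvR is absent, so *nerL* is not transcribed.

OFF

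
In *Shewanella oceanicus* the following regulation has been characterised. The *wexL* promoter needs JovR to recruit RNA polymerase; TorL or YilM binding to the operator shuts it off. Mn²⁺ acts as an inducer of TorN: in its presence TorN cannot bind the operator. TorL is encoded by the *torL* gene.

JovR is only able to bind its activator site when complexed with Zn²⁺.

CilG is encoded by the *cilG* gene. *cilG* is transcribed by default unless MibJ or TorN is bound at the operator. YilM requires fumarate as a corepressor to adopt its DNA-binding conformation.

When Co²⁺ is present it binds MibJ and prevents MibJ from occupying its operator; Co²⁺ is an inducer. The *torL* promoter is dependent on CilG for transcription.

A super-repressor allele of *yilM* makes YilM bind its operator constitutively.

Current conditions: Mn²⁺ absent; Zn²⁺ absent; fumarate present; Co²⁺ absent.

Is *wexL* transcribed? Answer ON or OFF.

Zn²⁺ is absent, so JovR is inactive.
Co²⁺ is absent, so MibJ is active.
Mn²⁺ is absent, so TorN is active.
With repressor MibJ bound, *cilG* is not transcribed.
So CilG is not produced.
Required activator CilG is absent, so *torL* is not transcribed.
So TorL is not produced.
YilM is constitutively active in this strain.
With repressor YilM bound, *wexL* is not transcribed.

OFF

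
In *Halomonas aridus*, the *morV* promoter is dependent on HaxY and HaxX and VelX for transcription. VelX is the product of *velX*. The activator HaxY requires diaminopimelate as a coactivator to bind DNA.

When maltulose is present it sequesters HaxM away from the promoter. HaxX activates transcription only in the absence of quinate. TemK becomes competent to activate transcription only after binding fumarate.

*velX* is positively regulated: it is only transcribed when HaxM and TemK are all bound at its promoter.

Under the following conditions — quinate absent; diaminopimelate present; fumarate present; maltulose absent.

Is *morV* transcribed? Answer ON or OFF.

ON

Diaminopimelate is present, so HaxY is active.
Quinate is absent, so HaxX is active.
Maltulose is absent, so HaxM is active.
Fumarate is present, so TemK is active.
No repressor is bound and HaxM and TemK are active, so *velX* is transcribed.
So VelX is produced and active.
No repressor is bound and HaxY and HaxX and VelX are active, so *morV* is transcribed.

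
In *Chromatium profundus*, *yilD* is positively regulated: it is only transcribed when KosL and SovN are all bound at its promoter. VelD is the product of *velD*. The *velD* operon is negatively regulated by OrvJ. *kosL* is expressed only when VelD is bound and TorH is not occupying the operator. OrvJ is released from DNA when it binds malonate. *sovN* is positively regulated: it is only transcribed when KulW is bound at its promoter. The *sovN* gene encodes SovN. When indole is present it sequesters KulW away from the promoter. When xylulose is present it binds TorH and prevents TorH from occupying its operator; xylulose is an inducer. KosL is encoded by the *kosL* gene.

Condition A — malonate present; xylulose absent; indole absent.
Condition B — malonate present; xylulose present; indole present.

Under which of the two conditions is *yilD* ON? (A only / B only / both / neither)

Condition A:
Malonate is present, so OrvJ is inactive.
With no repressor bound, *velD* is transcribed.
So VelD is produced and active.
Xylulose is absent, so TorH is active.
With repressor TorH bound, *kosL* is not transcribed.
So KosL is not produced.
Indole is absent, so KulW is active.
No repressor is bound and KulW is active, so *sovN* is transcribed.
So SovN is produced and active.
Required activator KosL is absent, so *yilD* is not transcribed.
→ *yilD* is OFF in A.
Condition B:
Malonate is present, so OrvJ is inactive.
With no repressor bound, *velD* is transcribed.
So VelD is produced and active.
Xylulose is present, so TorH is inactive.
No repressor is bound and VelD is active, so *kosL* is transcribed.
So KosL is produced and active.
Indole is present, so KulW is inactive.
Required activator KulW is absent, so *sovN* is not transcribed.
So SovN is not produced.
Required activator SovN is absent, so *yilD* is not transcribed.
→ *yilD* is OFF in B.

neither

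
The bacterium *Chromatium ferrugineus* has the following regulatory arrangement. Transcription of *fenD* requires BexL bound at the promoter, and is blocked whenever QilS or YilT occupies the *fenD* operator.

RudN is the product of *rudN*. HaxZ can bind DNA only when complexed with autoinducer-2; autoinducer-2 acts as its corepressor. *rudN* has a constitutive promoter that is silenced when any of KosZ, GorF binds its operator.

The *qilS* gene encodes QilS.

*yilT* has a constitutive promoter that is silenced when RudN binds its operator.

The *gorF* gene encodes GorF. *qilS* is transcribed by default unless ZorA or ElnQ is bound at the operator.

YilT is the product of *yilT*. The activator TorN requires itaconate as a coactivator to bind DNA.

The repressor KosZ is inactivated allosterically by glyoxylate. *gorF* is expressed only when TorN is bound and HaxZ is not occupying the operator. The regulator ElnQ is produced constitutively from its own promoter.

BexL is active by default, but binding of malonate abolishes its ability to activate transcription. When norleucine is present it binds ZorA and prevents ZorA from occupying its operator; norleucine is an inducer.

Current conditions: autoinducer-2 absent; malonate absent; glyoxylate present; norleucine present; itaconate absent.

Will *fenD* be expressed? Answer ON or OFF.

Malonate is absent, so BexL is active.
Norleucine is present, so ZorA is inactive.
ElnQ is produced constitutively and is active.
With repressor ElnQ bound, *qilS* is not transcribed.
So QilS is not produced.
Glyoxylate is present, so KosZ is inactive.
Autoinducer-2 is absent, so HaxZ is inactive.
Itaconate is absent, so TorN is inactive.
Required activator TorN is absent, so *gorF* is not transcribed.
So GorF is not produced.
With no repressor bound, *rudN* is transcribed.
So RudN is produced and active.
With repressor RudN bound, *yilT* is not transcribed.
So YilT is not produced.
No repressor is bound and BexL is active, so *fenD* is transcribed.

ON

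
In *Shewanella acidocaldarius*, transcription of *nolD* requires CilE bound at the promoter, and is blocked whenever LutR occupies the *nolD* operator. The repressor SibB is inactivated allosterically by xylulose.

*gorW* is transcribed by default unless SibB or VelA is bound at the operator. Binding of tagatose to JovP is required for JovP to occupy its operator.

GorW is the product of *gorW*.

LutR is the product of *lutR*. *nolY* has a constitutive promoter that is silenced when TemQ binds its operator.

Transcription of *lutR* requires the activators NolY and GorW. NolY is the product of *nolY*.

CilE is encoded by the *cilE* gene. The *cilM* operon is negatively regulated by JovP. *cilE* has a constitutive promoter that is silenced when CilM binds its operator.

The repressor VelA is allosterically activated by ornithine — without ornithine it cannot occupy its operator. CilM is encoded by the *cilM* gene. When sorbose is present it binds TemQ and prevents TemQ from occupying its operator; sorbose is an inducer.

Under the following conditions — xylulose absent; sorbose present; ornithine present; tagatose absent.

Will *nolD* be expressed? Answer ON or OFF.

OFF

Tagatose is absent, so JovP is inactive.
With no repressor bound, *cilM* is transcribed.
So CilM is produced and active.
With repressor CilM bound, *cilE* is not transcribed.
So CilE is not produced.
Sorbose is present, so TemQ is inactive.
With no repressor bound, *nolY* is transcribed.
So NolY is produced and active.
Xylulose is absent, so SibB is active.
Ornithine is present, so VelA is active.
With repressor SibB bound, *gorW* is not transcribed.
So GorW is not produced.
Required activator GorW is absent, so *lutR* is not transcribed.
So LutR is not produced.
Required activator CilE is absent, so *nolD* is not transcribed.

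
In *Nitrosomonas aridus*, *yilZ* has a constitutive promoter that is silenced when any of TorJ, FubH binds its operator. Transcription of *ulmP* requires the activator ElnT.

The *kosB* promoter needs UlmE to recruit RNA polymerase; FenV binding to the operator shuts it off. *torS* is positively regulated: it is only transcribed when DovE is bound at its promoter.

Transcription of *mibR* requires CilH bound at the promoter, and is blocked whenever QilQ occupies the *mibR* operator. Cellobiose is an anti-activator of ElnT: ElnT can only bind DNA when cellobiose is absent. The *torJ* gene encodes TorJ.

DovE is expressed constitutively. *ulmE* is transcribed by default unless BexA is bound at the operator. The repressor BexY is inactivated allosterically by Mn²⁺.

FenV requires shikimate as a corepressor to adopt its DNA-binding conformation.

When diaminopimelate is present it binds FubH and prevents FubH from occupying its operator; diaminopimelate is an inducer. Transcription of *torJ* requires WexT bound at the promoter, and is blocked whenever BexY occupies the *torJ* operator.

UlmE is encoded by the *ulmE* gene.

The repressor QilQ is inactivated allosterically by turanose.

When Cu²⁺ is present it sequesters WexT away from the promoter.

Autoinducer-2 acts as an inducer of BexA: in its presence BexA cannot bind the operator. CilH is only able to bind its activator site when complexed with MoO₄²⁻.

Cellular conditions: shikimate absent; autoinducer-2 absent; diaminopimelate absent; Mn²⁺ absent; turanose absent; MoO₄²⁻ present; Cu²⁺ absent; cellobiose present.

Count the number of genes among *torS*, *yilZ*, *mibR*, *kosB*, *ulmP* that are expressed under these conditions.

1

DovE is produced constitutively and is active.
No repressor is bound and DovE is active, so *torS* is transcribed.
→ *torS* is ON.
Mn²⁺ is absent, so BexY is active.
Cu²⁺ is absent, so WexT is active.
With repressor BexY bound, *torJ* is not transcribed.
So TorJ is not produced.
Diaminopimelate is absent, so FubH is active.
With repressor FubH bound, *yilZ* is not transcribed.
→ *yilZ* is OFF.
Turanose is absent, so QilQ is active.
MoO₄²⁻ is present, so CilH is active.
With repressor QilQ bound, *mibR* is not transcribed.
→ *mibR* is OFF.
Shikimate is absent, so FenV is inactive.
Autoinducer-2 is absent, so BexA is active.
With repressor BexA bound, *ulmE* is not transcribed.
So UlmE is not produced.
Required activator UlmE is absent, so *kosB* is not transcribed.
→ *kosB* is OFF.
Cellobiose is present, so ElnT is inactive.
Required activator ElnT is absent, so *ulmP* is not transcribed.
→ *ulmP* is OFF.
1 of the 5 genes is transcribed.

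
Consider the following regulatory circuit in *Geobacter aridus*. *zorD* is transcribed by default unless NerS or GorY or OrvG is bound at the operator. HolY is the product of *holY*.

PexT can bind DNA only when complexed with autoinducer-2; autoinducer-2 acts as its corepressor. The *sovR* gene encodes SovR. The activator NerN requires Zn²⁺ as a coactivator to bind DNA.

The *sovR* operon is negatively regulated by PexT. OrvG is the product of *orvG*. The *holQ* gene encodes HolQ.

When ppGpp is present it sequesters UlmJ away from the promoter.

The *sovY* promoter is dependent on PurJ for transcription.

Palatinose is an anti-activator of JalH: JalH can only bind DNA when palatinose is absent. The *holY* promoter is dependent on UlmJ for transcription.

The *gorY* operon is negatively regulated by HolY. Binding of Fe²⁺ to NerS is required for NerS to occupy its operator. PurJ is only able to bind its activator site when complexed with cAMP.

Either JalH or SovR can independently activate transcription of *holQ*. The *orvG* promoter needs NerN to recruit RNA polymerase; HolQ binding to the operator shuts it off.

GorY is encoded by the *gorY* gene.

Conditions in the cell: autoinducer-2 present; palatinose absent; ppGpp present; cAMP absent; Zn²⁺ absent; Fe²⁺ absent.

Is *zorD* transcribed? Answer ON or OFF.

Fe²⁺ is absent, so NerS is inactive.
ppGpp is present, so UlmJ is inactive.
Required activator UlmJ is absent, so *holY* is not transcribed.
So HolY is not produced.
With no repressor bound, *gorY* is transcribed.
So GorY is produced and active.
Palatinose is absent, so JalH is active.
Autoinducer-2 is present, so PexT is active.
With repressor PexT bound, *sovR* is not transcribed.
So SovR is not produced.
Activator JalH is present, so *holQ* is transcribed.
So HolQ is produced and active.
Zn²⁺ is absent, so NerN is inactive.
With repressor HolQ bound, *orvG* is not transcribed.
So OrvG is not produced.
With repressor GorY bound, *zorD* is not transcribed.

OFF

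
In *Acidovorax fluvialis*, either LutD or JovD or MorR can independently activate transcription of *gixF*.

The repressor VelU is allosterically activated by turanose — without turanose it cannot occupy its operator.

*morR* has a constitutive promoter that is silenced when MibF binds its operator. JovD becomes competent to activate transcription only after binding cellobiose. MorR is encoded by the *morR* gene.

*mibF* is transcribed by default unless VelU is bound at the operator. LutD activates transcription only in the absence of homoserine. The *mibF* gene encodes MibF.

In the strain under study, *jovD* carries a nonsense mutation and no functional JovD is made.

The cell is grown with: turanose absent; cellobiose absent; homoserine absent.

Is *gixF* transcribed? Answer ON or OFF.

ON

Homoserine is absent, so LutD is active.
JovD is non-functional in this strain, so it has no effect.
Turanose is absent, so VelU is inactive.
With no repressor bound, *mibF* is transcribed.
So MibF is produced and active.
With repressor MibF bound, *morR* is not transcribed.
So MorR is not produced.
Activator LutD is present, so *gixF* is transcribed.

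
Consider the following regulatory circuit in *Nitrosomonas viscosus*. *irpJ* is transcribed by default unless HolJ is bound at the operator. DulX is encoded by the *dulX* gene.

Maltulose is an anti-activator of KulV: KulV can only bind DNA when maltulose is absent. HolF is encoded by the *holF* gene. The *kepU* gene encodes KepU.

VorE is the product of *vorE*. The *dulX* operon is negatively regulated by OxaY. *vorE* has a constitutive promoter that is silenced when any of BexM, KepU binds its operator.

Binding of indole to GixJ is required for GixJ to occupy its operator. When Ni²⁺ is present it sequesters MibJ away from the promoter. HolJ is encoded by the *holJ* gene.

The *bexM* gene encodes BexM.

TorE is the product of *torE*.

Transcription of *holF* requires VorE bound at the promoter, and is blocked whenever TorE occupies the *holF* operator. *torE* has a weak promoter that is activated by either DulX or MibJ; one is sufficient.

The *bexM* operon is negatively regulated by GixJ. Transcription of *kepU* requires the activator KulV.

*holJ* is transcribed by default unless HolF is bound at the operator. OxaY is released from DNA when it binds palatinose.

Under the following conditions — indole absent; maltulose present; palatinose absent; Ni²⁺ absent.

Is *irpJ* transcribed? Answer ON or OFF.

OFF

Palatinose is absent, so OxaY is active.
With repressor OxaY bound, *dulX* is not transcribed.
So DulX is not produced.
Ni²⁺ is absent, so MibJ is active.
Activator MibJ is present, so *torE* is transcribed.
So TorE is produced and active.
Indole is absent, so GixJ is inactive.
With no repressor bound, *bexM* is transcribed.
So BexM is produced and active.
Maltulose is present, so KulV is inactive.
Required activator KulV is absent, so *kepU* is not transcribed.
So KepU is not produced.
With repressor BexM bound, *vorE* is not transcribed.
So VorE is not produced.
With repressor TorE bound, *holF* is not transcribed.
So HolF is not produced.
With no repressor bound, *holJ* is transcribed.
So HolJ is produced and active.
With repressor HolJ bound, *irpJ* is not transcribed.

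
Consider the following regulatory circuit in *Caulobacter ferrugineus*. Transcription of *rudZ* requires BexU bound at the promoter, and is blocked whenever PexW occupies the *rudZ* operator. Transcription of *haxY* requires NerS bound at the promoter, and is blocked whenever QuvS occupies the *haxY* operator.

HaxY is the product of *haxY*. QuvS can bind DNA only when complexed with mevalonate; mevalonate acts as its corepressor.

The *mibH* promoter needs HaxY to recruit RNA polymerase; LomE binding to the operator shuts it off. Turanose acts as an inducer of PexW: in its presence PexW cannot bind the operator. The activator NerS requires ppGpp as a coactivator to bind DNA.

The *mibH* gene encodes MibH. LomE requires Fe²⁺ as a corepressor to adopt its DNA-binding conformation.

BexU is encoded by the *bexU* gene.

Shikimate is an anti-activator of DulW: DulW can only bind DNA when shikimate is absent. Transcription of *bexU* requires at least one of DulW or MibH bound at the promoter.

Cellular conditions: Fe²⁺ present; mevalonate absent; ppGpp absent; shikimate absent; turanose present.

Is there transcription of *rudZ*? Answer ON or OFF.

Turanose is present, so PexW is inactive.
Shikimate is absent, so DulW is active.
Fe²⁺ is present, so LomE is active.
Mevalonate is absent, so QuvS is inactive.
ppGpp is absent, so NerS is inactive.
Required activator NerS is absent, so *haxY* is not transcribed.
So HaxY is not produced.
With repressor LomE bound, *mibH* is not transcribed.
So MibH is not produced.
Activator DulW is present, so *bexU* is transcribed.
So BexU is produced and active.
No repressor is bound and BexU is active, so *rudZ* is transcribed.

ON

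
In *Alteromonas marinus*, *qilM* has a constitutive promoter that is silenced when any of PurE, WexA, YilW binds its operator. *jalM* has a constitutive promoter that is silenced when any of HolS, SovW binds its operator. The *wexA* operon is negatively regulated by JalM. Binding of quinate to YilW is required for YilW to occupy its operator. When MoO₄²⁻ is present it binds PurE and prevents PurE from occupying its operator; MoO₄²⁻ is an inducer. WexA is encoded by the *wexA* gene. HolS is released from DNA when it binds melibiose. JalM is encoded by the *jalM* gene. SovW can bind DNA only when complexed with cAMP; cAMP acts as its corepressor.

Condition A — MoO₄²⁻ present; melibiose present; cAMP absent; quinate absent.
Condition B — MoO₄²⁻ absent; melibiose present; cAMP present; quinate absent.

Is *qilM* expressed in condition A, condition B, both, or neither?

Condition A:
MoO₄²⁻ is present, so PurE is inactive.
Melibiose is present, so HolS is inactive.
cAMP is absent, so SovW is inactive.
With no repressor bound, *jalM* is transcribed.
So JalM is produced and active.
With repressor JalM bound, *wexA* is not transcribed.
So WexA is not produced.
Quinate is absent, so YilW is inactive.
With no repressor bound, *qilM* is transcribed.
→ *qilM* is ON in A.
Condition B:
MoO₄²⁻ is absent, so PurE is active.
Melibiose is present, so HolS is inactive.
cAMP is present, so SovW is active.
With repressor SovW bound, *jalM* is not transcribed.
So JalM is not produced.
With no repressor bound, *wexA* is transcribed.
So WexA is produced and active.
Quinate is absent, so YilW is inactive.
With repressor PurE bound, *qilM* is not transcribed.
→ *qilM* is OFF in B.

A only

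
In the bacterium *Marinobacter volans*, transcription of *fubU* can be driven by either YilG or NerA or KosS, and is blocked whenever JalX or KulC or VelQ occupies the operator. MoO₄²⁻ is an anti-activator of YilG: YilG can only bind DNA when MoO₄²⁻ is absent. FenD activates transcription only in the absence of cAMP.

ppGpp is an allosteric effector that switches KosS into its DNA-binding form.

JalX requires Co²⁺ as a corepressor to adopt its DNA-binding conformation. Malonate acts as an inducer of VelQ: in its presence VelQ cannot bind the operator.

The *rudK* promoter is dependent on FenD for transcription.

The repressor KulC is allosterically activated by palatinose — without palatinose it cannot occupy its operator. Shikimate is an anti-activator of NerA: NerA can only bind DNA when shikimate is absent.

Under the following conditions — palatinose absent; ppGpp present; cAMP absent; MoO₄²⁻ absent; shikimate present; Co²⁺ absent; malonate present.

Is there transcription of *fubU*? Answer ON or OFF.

MoO₄²⁻ is absent, so YilG is active.
Shikimate is present, so NerA is inactive.
Co²⁺ is absent, so JalX is inactive.
Palatinose is absent, so KulC is inactive.
Malonate is present, so VelQ is inactive.
ppGpp is present, so KosS is active.
Activator YilG is present, so *fubU* is transcribed.

ON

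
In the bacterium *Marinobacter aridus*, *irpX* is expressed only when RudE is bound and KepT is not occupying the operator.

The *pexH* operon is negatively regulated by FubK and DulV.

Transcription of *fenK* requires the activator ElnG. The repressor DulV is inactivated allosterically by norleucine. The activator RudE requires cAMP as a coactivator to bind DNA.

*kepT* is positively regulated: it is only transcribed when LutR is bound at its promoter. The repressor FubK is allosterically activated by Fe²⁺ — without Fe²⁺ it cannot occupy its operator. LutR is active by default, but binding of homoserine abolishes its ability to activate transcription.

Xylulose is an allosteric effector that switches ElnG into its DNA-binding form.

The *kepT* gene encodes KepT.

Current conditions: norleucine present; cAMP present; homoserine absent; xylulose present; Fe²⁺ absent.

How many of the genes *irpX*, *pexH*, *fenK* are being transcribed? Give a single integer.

Homoserine is absent, so LutR is active.
No repressor is bound and LutR is active, so *kepT* is transcribed.
So KepT is produced and active.
cAMP is present, so RudE is active.
With repressor KepT bound, *irpX* is not transcribed.
→ *irpX* is OFF.
Fe²⁺ is absent, so FubK is inactive.
Norleucine is present, so DulV is inactive.
With no repressor bound, *pexH* is transcribed.
→ *pexH* is ON.
Xylulose is present, so ElnG is active.
No repressor is bound and ElnG is active, so *fenK* is transcribed.
→ *fenK* is ON.
2 of the 3 genes are transcribed.

2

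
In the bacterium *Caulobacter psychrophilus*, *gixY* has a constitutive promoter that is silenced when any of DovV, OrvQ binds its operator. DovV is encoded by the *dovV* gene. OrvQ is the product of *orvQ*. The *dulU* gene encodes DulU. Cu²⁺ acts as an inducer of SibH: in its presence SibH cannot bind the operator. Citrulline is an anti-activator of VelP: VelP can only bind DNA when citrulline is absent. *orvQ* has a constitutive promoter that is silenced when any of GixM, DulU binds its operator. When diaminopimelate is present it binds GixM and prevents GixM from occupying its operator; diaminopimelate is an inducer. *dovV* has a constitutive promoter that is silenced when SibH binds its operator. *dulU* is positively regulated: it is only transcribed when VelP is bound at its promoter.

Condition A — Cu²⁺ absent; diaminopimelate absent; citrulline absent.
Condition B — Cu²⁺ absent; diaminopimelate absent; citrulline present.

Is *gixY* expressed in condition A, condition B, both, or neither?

both

Condition A:
Cu²⁺ is absent, so SibH is active.
With repressor SibH bound, *dovV* is not transcribed.
So DovV is not produced.
Diaminopimelate is absent, so GixM is active.
Citrulline is absent, so VelP is active.
No repressor is bound and VelP is active, so *dulU* is transcribed.
So DulU is produced and active.
With repressor GixM bound, *orvQ* is not transcribed.
So OrvQ is not produced.
With no repressor bound, *gixY* is transcribed.
→ *gixY* is ON in A.
Condition B:
Cu²⁺ is absent, so SibH is active.
With repressor SibH bound, *dovV* is not transcribed.
So DovV is not produced.
Diaminopimelate is absent, so GixM is active.
Citrulline is present, so VelP is inactive.
Required activator VelP is absent, so *dulU* is not transcribed.
So DulU is not produced.
With repressor GixM bound, *orvQ* is not transcribed.
So OrvQ is not produced.
With no repressor bound, *gixY* is transcribed.
→ *gixY* is ON in B.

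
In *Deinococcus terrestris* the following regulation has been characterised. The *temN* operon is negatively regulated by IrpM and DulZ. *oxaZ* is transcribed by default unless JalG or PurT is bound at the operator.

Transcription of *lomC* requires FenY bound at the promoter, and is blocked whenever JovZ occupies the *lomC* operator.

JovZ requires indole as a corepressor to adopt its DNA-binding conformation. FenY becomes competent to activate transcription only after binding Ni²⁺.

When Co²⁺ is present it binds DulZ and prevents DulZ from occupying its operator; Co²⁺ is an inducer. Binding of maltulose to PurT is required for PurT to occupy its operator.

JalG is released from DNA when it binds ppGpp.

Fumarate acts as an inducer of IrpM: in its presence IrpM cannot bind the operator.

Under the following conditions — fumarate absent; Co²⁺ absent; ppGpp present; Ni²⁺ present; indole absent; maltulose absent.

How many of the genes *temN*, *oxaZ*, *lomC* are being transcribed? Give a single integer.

2

Fumarate is absent, so IrpM is active.
Co²⁺ is absent, so DulZ is active.
With repressor IrpM bound, *temN* is not transcribed.
→ *temN* is OFF.
ppGpp is present, so JalG is inactive.
Maltulose is absent, so PurT is inactive.
With no repressor bound, *oxaZ* is transcribed.
→ *oxaZ* is ON.
Indole is absent, so JovZ is inactive.
Ni²⁺ is present, so FenY is active.
No repressor is bound and FenY is active, so *lomC* is transcribed.
→ *lomC* is ON.
2 of the 3 genes are transcribed.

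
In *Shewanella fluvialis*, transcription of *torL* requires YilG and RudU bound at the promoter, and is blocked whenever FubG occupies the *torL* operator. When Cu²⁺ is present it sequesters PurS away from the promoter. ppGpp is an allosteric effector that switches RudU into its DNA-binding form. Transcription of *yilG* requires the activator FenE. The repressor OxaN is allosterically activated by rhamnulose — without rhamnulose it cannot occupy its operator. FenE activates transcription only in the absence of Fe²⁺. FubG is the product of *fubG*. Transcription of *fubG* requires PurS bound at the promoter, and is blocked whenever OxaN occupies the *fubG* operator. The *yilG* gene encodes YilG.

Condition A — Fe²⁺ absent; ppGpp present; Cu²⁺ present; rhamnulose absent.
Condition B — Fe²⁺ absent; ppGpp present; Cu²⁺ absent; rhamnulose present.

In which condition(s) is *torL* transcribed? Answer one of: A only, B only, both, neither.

both

Condition A:
Fe²⁺ is absent, so FenE is active.
No repressor is bound and FenE is active, so *yilG* is transcribed.
So YilG is produced and active.
ppGpp is present, so RudU is active.
Cu²⁺ is present, so PurS is inactive.
Rhamnulose is absent, so OxaN is inactive.
Required activator PurS is absent, so *fubG* is not transcribed.
So FubG is not produced.
No repressor is bound and YilG and RudU are active, so *torL* is transcribed.
→ *torL* is ON in A.
Condition B:
Fe²⁺ is absent, so FenE is active.
No repressor is bound and FenE is active, so *yilG* is transcribed.
So YilG is produced and active.
ppGpp is present, so RudU is active.
Cu²⁺ is absent, so PurS is active.
Rhamnulose is present, so OxaN is active.
With repressor OxaN bound, *fubG* is not transcribed.
So FubG is not produced.
No repressor is bound and YilG and RudU are active, so *torL* is transcribed.
→ *torL* is ON in B.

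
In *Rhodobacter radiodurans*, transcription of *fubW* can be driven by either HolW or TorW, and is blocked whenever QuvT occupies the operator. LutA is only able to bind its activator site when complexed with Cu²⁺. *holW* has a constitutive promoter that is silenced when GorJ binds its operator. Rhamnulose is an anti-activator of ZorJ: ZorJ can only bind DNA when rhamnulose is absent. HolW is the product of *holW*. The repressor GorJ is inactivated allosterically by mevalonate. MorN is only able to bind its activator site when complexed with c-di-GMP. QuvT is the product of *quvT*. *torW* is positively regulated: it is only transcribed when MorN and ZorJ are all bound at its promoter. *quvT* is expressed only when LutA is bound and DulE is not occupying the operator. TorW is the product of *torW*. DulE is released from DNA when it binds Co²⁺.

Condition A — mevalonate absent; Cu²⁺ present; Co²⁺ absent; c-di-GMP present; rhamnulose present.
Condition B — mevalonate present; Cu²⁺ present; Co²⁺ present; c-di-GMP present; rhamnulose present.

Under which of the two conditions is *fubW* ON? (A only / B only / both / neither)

neither

Condition A:
Mevalonate is absent, so GorJ is active.
With repressor GorJ bound, *holW* is not transcribed.
So HolW is not produced.
Cu²⁺ is present, so LutA is active.
Co²⁺ is absent, so DulE is active.
With repressor DulE bound, *quvT* is not transcribed.
So QuvT is not produced.
c-di-GMP is present, so MorN is active.
Rhamnulose is present, so ZorJ is inactive.
Required activator ZorJ is absent, so *torW* is not transcribed.
So TorW is not produced.
No activator is available at the *fubW* promoter, so *fubW* is not transcribed.
→ *fubW* is OFF in A.
Condition B:
Mevalonate is present, so GorJ is inactive.
With no repressor bound, *holW* is transcribed.
So HolW is produced and active.
Cu²⁺ is present, so LutA is active.
Co²⁺ is present, so DulE is inactive.
No repressor is bound and LutA is active, so *quvT* is transcribed.
So QuvT is produced and active.
c-di-GMP is present, so MorN is active.
Rhamnulose is present, so ZorJ is inactive.
Required activator ZorJ is absent, so *torW* is not transcribed.
So TorW is not produced.
With repressor QuvT bound, *fubW* is not transcribed.
→ *fubW* is OFF in B.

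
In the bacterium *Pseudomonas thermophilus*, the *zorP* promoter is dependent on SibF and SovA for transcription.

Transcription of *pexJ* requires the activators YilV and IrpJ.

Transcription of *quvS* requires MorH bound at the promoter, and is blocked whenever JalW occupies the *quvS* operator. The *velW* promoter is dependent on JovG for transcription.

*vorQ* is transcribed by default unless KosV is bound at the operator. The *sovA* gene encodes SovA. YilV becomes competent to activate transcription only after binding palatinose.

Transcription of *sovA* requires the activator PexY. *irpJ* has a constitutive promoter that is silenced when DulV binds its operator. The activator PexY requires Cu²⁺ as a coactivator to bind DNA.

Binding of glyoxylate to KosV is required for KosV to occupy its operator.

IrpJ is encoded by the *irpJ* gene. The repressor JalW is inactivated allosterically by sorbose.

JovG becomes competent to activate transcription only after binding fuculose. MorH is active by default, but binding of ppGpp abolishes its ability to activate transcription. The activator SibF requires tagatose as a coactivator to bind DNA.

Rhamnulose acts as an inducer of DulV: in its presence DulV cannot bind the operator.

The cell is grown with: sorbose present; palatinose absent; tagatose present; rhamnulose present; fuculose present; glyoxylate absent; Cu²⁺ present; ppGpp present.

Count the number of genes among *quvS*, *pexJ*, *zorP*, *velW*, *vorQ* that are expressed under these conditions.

3

ppGpp is present, so MorH is inactive.
Sorbose is present, so JalW is inactive.
Required activator MorH is absent, so *quvS* is not transcribed.
→ *quvS* is OFF.
Palatinose is absent, so YilV is inactive.
Rhamnulose is present, so DulV is inactive.
With no repressor bound, *irpJ* is transcribed.
So IrpJ is produced and active.
Required activator YilV is absent, so *pexJ* is not transcribed.
→ *pexJ* is OFF.
Tagatose is present, so SibF is active.
Cu²⁺ is present, so PexY is active.
No repressor is bound and PexY is active, so *sovA* is transcribed.
So SovA is produced and active.
No repressor is bound and SibF and SovA are active, so *zorP* is transcribed.
→ *zorP* is ON.
Fuculose is present, so JovG is active.
No repressor is bound and JovG is active, so *velW* is transcribed.
→ *velW* is ON.
Glyoxylate is absent, so KosV is inactive.
With no repressor bound, *vorQ* is transcribed.
→ *vorQ* is ON.
3 of the 5 genes are transcribed.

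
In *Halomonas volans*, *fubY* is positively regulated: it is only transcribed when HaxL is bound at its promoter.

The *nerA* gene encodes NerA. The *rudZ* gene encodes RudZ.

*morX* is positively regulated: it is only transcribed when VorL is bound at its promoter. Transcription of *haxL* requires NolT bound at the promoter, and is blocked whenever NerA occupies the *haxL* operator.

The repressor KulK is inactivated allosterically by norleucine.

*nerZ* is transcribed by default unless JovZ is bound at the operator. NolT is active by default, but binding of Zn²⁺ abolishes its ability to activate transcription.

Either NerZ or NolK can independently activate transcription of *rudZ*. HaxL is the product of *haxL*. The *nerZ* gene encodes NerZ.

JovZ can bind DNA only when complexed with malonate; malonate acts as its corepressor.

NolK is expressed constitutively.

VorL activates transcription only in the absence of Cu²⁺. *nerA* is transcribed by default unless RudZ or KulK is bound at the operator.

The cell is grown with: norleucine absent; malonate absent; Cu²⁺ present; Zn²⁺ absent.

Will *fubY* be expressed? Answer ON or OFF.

Malonate is absent, so JovZ is inactive.
With no repressor bound, *nerZ* is transcribed.
So NerZ is produced and active.
NolK is produced constitutively and is active.
Activator NerZ is present, so *rudZ* is transcribed.
So RudZ is produced and active.
Norleucine is absent, so KulK is active.
With repressor RudZ bound, *nerA* is not transcribed.
So NerA is not produced.
Zn²⁺ is absent, so NolT is active.
No repressor is bound and NolT is active, so *haxL* is transcribed.
So HaxL is produced and active.
No repressor is bound and HaxL is active, so *fubY* is transcribed.

ON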